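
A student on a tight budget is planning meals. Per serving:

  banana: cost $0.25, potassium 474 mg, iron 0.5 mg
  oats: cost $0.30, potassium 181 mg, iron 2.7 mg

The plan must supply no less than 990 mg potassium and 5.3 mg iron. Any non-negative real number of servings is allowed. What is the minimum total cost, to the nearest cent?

$0.87

At the optimum either one food covers both requirements or two foods hit both targets exactly; no other combination can be cheaper.
banana only: max(990/474, 5.3/0.5) = 10.6 servings → $2.65.
oats only: max(990/181, 5.3/2.7) = 5.47 servings → $1.64.
banana + oats with both tight: 1.441 servings and 1.696 servings → $0.87.
So the least-cost plan costs $0.87.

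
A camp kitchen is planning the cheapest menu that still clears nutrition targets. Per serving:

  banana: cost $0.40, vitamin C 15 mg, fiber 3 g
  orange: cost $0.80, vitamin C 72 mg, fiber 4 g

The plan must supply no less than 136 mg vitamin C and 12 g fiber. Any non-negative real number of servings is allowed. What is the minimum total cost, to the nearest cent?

$1.99

At the optimum either one food covers both requirements or two foods hit both targets exactly; no other combination can be cheaper.
banana only: max(136/15, 12/3) = 9.067 servings → $3.63.
orange only: max(136/72, 12/4) = 3 servings → $2.40.
banana + orange with both tight: 2.051 servings and 1.462 servings → $1.99.
The minimum over all feasible corners is $1.99.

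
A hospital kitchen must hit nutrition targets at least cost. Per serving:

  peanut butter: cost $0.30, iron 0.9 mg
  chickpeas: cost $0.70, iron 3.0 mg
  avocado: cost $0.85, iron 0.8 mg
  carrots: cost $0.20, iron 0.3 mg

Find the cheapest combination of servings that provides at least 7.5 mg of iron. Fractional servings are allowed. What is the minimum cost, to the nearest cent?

$1.75

Cost per mg of iron: chickpeas $0.2333, peanut butter $0.3333, carrots $0.6667, avocado $1.0625.
With no serving limits, use only chickpeas: 7.5 mg / 3.0 mg = 2.5 servings × $0.70 = $1.75.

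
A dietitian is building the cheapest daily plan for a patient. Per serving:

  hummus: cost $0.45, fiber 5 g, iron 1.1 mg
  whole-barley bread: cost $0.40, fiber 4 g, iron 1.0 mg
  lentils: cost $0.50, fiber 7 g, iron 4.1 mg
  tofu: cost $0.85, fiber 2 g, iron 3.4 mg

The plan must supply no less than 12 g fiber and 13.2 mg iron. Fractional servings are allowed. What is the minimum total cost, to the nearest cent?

$1.61

Two binding constraints pin down two serving amounts, so the optimal mix uses at most two foods. The candidates are each food alone (scaled to the tighter of fiber/iron) and each pair with both constraints tight.
hummus only: max(12/5, 13.2/1.1) = 12 servings → $5.40.
whole-barley bread only: max(12/4, 13.2/1.0) = 13.2 servings → $5.28.
lentils only: max(12/7, 13.2/4.1) = 3.22 servings → $1.61.
tofu only: max(12/2, 13.2/3.4) = 6 servings → $5.10.
hummus + whole-barley bread: intersection lies outside the first quadrant.
hummus + lentils with both targets exact would need a negative amount; discard.
hummus + tofu with both tight: 0.973 servings and 3.568 servings → $3.47.
whole-barley bread + lentils: the both-tight solution has a negative serving — not a feasible corner.
whole-barley bread + tofu with both tight: 1.241 servings and 3.517 servings → $3.49.
lentils + tofu with both tight: 0.9231 servings and 2.769 servings → $2.82.
Cheapest feasible corner: $1.61.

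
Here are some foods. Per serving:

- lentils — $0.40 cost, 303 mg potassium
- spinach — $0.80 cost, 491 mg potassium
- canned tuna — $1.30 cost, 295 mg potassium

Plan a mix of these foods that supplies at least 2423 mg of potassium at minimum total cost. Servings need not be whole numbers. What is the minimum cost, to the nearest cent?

Cost per mg of potassium: lentils $0.0013, spinach $0.0016, canned tuna $0.0044.
With no serving limits, use only lentils: 2423 mg / 303 mg = 7.997 servings × $0.40 = $3.20.

$3.20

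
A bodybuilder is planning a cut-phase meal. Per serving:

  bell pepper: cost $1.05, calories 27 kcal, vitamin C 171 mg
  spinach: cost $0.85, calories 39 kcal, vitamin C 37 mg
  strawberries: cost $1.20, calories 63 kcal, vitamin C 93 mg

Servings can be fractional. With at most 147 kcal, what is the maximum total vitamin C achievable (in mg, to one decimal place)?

Vitamin C per kcal: bell pepper 6.333, strawberries 1.476, spinach 0.9487.
With no serving limits, spend the whole calories allowance on bell pepper: 147 kcal / 27 kcal × 171 mg = 931.0 mg.

931.0 mg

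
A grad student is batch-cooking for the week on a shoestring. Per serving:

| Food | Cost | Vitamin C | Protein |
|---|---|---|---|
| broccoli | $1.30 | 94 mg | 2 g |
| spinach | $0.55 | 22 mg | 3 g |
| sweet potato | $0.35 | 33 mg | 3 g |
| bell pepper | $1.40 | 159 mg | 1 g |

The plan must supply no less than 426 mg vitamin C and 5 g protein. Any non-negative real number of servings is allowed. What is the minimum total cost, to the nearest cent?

With two linear requirements the optimum uses one or two foods; enumerate the corners.
broccoli only: max(426/94, 5/2) = 4.532 servings → $5.89.
spinach only: max(426/22, 5/3) = 19.36 servings → $10.65.
sweet potato only: max(426/33, 5/3) = 12.91 servings → $4.52.
bell pepper only: max(426/159, 5/1) = 5 servings → $7.00.
broccoli + spinach: intersection lies outside the first quadrant.
broccoli + sweet potato with both targets exact would need a negative amount; discard.
broccoli + bell pepper with both tight: 1.647 servings and 1.705 servings → $4.53.
spinach + sweet potato with both targets exact would need a negative amount; discard.
spinach + bell pepper with both tight: 0.811 servings and 2.567 servings → $4.04.
sweet potato + bell pepper with both tight: 0.8311 servings and 2.507 servings → $3.80.
The minimum over all feasible corners is $3.80.

$3.80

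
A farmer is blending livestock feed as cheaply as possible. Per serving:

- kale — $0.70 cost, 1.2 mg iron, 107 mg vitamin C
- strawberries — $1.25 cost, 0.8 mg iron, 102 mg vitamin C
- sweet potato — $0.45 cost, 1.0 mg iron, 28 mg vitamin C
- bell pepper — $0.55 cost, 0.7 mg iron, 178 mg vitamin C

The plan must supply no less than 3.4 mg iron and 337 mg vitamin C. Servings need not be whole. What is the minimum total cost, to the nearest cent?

$1.89

Check every corner: each single food scaled to meet both minima, and each pair solved so both constraints bind.
kale only: max(3.4/1.2, 337/107) = 3.15 servings → $2.20.
strawberries only: max(3.4/0.8, 337/102) = 4.25 servings → $5.31.
sweet potato only: max(3.4/1.0, 337/28) = 12.04 servings → $5.42.
bell pepper only: max(3.4/0.7, 337/178) = 4.857 servings → $2.67.
kale + strawberries with both tight: 2.098 servings and 1.103 servings → $2.85.
kale + sweet potato with both targets exact would need a negative amount; discard.
kale + bell pepper with both tight: 2.663 servings and 0.2927 servings → $2.02.
strawberries + sweet potato with both tight: 3.038 servings and 0.9698 servings → $4.23.
strawberries + bell pepper: intersection lies outside the first quadrant.
sweet potato + bell pepper with both tight: 2.331 servings and 1.527 servings → $1.89.
Cheapest feasible corner: $1.89.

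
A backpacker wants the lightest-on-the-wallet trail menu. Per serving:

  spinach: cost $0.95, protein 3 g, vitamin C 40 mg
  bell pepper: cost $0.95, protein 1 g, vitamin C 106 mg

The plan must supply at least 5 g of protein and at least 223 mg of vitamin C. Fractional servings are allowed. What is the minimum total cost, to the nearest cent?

An LP optimum is at a vertex; with two nutrient constraints at most two foods are used. Check each candidate.
spinach only: max(5/3, 223/40) = 5.575 servings → $5.30.
bell pepper only: max(5/1, 223/106) = 5 servings → $4.75.
spinach + bell pepper with both tight: 1.104 servings and 1.687 servings → $2.65.
So the least-cost plan costs $2.65.

$2.65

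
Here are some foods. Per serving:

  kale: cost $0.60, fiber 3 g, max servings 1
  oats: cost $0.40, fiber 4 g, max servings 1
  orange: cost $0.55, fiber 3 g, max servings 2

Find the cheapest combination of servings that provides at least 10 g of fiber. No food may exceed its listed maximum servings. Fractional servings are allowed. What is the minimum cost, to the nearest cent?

$1.50

Cost per g of fiber: oats $0.1000, orange $0.1833, kale $0.2000.
Take 1 serving of oats: +4.0 g fiber for $0.40 (total $0.40, still need 6.0 g).
Take 2 servings of orange: +6.0 g fiber for $1.10 (total $1.50, still need 0.0 g).
Greedy by cheapest-per-g is optimal for a single linear constraint, so the minimum cost is $1.50.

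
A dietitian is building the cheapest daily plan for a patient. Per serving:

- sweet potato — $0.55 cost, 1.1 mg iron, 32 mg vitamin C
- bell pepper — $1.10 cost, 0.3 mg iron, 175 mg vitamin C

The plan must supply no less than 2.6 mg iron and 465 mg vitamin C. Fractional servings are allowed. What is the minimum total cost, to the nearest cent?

This is a tiny linear program; its minimum lies at a vertex of the feasible set. List the vertices and price them.
sweet potato only: max(2.6/1.1, 465/32) = 14.53 servings → $7.99.
bell pepper only: max(2.6/0.3, 465/175) = 8.667 servings → $9.53.
sweet potato + bell pepper with both tight: 1.725 servings and 2.342 servings → $3.52.
The minimum over all feasible corners is $3.52.

$3.52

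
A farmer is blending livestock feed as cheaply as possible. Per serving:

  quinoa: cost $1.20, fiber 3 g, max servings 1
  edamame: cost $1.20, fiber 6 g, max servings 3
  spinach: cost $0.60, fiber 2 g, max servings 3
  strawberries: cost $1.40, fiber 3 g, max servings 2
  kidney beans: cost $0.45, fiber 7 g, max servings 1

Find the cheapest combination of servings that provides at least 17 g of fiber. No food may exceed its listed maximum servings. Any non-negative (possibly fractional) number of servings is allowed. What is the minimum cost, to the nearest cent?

Cost per g of fiber: kidney beans $0.0643, edamame $0.2000, spinach $0.3000, quinoa $0.4000, strawberries $0.4667.
Take 1 serving of kidney beans: +7.0 g fiber for $0.45 (total $0.45, still need 10.0 g).
Take 1.667 servings of edamame: +10.0 g fiber for $2.00 (total $2.45, still need 0.0 g).
Greedy by cheapest-per-g is optimal for a single linear constraint, so the minimum cost is $2.45.

$2.45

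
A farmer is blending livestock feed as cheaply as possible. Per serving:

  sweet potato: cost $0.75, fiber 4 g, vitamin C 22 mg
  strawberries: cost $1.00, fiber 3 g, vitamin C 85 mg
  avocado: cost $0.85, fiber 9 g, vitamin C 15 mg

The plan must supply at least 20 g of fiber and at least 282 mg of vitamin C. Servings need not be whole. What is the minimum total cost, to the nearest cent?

$4.12

The cheapest plan sits at a corner of the feasible region — with two constraints it uses at most two foods.
sweet potato only: max(20/4, 282/22) = 12.82 servings → $9.61.
strawberries only: max(20/3, 282/85) = 6.667 servings → $6.67.
avocado only: max(20/9, 282/15) = 18.8 servings → $15.98.
sweet potato + strawberries with both tight: 3.117 servings and 2.511 servings → $4.85.
sweet potato + avocado with both targets exact would need a negative amount; discard.
strawberries + avocado with both tight: 3.108 servings and 1.186 servings → $4.12.
The minimum over all feasible corners is $4.12.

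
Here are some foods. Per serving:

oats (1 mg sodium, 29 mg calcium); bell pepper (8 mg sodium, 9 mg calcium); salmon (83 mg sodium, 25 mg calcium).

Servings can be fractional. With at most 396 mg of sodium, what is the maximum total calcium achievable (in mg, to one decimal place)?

11484.0 mg

Calcium per mg sodium: oats 29, bell pepper 1.125, salmon 0.3012.
With no serving limits, spend the whole sodium allowance on oats: 396 mg / 1 mg × 29 mg = 11484.0 mg.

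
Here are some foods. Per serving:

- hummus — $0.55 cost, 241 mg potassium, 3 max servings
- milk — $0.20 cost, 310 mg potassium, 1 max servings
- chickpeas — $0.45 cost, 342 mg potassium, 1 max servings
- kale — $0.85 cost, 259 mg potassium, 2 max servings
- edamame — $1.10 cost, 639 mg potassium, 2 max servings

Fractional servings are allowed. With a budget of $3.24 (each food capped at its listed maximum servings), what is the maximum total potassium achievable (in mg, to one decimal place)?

Potassium per dollar: milk 1550, chickpeas 760, edamame 580.9, hummus 438.2, kale 304.7.
Take 1 serving of milk: spends $0.20, +310.0 mg potassium (running total 310.0 mg).
Take 1 serving of chickpeas: spends $0.45, +342.0 mg potassium (running total 652.0 mg).
Take 2 servings of edamame: spends $2.20, +1278.0 mg potassium (running total 1930.0 mg).
Take 0.7091 servings of hummus: spends $0.39, +170.9 mg potassium (running total 2100.9 mg).
Filling greedily by potassium-per-dollar is optimal for one linear limit, giving 2100.9 mg.

2100.9 mg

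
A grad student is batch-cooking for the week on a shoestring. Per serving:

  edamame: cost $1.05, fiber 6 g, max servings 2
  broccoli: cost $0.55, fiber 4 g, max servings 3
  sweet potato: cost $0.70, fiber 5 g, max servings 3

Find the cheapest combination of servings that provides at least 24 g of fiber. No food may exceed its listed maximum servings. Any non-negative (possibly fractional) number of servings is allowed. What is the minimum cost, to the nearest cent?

$3.33

Cost per g of fiber: broccoli $0.1375, sweet potato $0.1400, edamame $0.1750.
Take 3 servings of broccoli: +12.0 g fiber for $1.65 (total $1.65, still need 12.0 g).
Take 2.4 servings of sweet potato: +12.0 g fiber for $1.68 (total $3.33, still need 0.0 g).
Greedy by cheapest-per-g is optimal for a single linear constraint, so the minimum cost is $3.33.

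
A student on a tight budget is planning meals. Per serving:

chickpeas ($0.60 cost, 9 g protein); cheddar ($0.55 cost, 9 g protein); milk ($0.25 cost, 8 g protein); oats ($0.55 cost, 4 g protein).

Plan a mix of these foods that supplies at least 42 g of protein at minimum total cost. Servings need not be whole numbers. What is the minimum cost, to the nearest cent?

Cost per g of protein: milk $0.0312, cheddar $0.0611, chickpeas $0.0667, oats $0.1375.
With no serving limits, use only milk: 42 g / 8 g = 5.25 servings × $0.25 = $1.31.

$1.31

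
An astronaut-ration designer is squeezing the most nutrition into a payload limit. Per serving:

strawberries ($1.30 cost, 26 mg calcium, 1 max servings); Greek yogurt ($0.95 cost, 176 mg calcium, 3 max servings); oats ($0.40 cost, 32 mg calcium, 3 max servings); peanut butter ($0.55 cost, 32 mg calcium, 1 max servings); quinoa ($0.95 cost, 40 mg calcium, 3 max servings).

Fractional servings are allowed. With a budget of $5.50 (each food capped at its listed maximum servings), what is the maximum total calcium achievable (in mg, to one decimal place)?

Calcium per dollar: Greek yogurt 185.3, oats 80, peanut butter 58.18, quinoa 42.11, strawberries 20.
Take 3 servings of Greek yogurt: spends $2.85, +528.0 mg calcium (running total 528.0 mg).
Take 3 servings of oats: spends $1.20, +96.0 mg calcium (running total 624.0 mg).
Take 1 serving of peanut butter: spends $0.55, +32.0 mg calcium (running total 656.0 mg).
Take 0.9474 servings of quinoa: spends $0.90, +37.9 mg calcium (running total 693.9 mg).
Filling greedily by calcium-per-dollar is optimal for one linear limit, giving 693.9 mg.

693.9 mg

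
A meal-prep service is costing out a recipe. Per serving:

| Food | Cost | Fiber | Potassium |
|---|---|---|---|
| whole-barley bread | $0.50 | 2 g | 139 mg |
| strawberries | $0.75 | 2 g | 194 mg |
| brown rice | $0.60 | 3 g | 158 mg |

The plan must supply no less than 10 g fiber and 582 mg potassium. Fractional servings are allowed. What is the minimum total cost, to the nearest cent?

$2.16

A basic optimal solution has at most two foods positive. Try each food alone and each pair with both targets met exactly.
whole-barley bread only: max(10/2, 582/139) = 5 servings → $2.50.
strawberries only: max(10/2, 582/194) = 5 servings → $3.75.
brown rice only: max(10/3, 582/158) = 3.684 servings → $2.21.
whole-barley bread + strawberries: the both-tight solution has a negative serving — not a feasible corner.
whole-barley bread + brown rice with both tight: 1.644 servings and 2.238 servings → $2.16.
strawberries + brown rice with both tight: 0.6241 servings and 2.917 servings → $2.22.
Cheapest feasible corner: $2.16.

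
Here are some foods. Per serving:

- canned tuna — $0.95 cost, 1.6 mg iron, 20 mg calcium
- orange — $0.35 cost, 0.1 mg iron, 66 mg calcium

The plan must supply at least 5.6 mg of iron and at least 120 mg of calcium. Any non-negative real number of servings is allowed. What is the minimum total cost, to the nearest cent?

At the optimum either one food covers both requirements or two foods hit both targets exactly; no other combination can be cheaper.
canned tuna only: max(5.6/1.6, 120/20) = 6 servings → $5.70.
orange only: max(5.6/0.1, 120/66) = 56 servings → $19.60.
canned tuna + orange with both tight: 3.452 servings and 0.7722 servings → $3.55.
The minimum over all feasible corners is $3.55.

$3.55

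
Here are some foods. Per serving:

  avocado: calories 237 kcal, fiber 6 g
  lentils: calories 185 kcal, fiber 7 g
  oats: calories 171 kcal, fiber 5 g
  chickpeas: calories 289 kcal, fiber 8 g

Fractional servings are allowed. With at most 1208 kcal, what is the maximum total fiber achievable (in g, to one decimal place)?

Fiber per kcal: lentils 0.03784, oats 0.02924, chickpeas 0.02768, avocado 0.02532.
With no serving limits, spend the whole calories allowance on lentils: 1208 kcal / 185 kcal × 7 g = 45.7 g.

45.7 g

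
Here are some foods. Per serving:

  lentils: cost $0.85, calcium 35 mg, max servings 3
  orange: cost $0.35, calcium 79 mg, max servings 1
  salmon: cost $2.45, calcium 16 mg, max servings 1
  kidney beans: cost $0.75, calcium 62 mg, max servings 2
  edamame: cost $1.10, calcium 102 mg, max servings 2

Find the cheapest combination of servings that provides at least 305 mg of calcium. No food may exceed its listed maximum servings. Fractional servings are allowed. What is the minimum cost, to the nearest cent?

Cost per mg of calcium: orange $0.0044, edamame $0.0108, kidney beans $0.0121, lentils $0.0243, salmon $0.1531.
Take 1 serving of orange: +79.0 mg calcium for $0.35 (total $0.35, still need 226.0 mg).
Take 2 servings of edamame: +204.0 mg calcium for $2.20 (total $2.55, still need 22.0 mg).
Take 0.3548 servings of kidney beans: +22.0 mg calcium for $0.27 (total $2.82, still need 0.0 mg).
Greedy by cheapest-per-mg is optimal for a single linear constraint, so the minimum cost is $2.82.

$2.82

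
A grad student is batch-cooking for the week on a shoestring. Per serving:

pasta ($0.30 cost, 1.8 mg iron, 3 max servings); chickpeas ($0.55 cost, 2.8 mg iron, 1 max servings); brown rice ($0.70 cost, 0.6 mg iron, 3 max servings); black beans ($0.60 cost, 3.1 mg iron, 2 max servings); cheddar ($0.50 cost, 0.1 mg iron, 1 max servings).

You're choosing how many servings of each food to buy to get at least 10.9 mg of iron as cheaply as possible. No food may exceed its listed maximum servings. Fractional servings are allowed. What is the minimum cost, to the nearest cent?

Cost per mg of iron: pasta $0.1667, black beans $0.1935, chickpeas $0.1964, brown rice $1.1667, cheddar $5.0000.
Take 3 servings of pasta: +5.4 mg iron for $0.90 (total $0.90, still need 5.5 mg).
Take 1.774 servings of black beans: +5.5 mg iron for $1.06 (total $1.96, still need 0.0 mg).
Greedy by cheapest-per-mg is optimal for a single linear constraint, so the minimum cost is $1.96.

$1.96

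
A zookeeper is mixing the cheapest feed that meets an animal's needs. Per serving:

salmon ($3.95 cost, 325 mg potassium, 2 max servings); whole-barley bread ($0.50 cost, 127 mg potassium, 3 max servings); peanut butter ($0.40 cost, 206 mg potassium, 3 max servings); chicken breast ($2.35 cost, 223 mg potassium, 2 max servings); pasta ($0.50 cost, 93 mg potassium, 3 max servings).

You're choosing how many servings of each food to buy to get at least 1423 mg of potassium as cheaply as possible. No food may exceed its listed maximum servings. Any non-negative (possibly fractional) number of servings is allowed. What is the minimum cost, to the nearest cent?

$5.73

Cost per mg of potassium: peanut butter $0.0019, whole-barley bread $0.0039, pasta $0.0054, chicken breast $0.0105, salmon $0.0122.
Take 3 servings of peanut butter: +618.0 mg potassium for $1.20 (total $1.20, still need 805.0 mg).
Take 3 servings of whole-barley bread: +381.0 mg potassium for $1.50 (total $2.70, still need 424.0 mg).
Take 3 servings of pasta: +279.0 mg potassium for $1.50 (total $4.20, still need 145.0 mg).
Take 0.6502 servings of chicken breast: +145.0 mg potassium for $1.53 (total $5.73, still need 0.0 mg).
Greedy by cheapest-per-mg is optimal for a single linear constraint, so the minimum cost is $5.73.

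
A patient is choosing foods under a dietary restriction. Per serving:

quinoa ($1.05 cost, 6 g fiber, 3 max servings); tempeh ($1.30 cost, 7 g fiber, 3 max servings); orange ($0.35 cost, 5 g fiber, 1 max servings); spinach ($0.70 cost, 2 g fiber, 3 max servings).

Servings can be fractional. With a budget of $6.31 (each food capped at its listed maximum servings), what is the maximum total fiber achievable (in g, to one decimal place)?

Fiber per dollar: orange 14.29, quinoa 5.714, tempeh 5.385, spinach 2.857.
Take 1 serving of orange: spends $0.35, +5.0 g fiber (running total 5.0 g).
Take 3 servings of quinoa: spends $3.15, +18.0 g fiber (running total 23.0 g).
Take 2.162 servings of tempeh: spends $2.81, +15.1 g fiber (running total 38.1 g).
Filling greedily by fiber-per-dollar is optimal for one linear limit, giving 38.1 g.

38.1 g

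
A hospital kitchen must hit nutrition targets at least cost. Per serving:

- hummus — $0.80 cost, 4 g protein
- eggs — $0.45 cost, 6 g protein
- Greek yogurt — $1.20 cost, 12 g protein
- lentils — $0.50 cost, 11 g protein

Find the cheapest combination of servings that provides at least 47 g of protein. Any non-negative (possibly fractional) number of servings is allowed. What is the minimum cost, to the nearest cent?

$2.14

Cost per g of protein: lentils $0.0455, eggs $0.0750, Greek yogurt $0.1000, hummus $0.2000.
With no serving limits, use only lentils: 47 g / 11 g = 4.273 servings × $0.50 = $2.14.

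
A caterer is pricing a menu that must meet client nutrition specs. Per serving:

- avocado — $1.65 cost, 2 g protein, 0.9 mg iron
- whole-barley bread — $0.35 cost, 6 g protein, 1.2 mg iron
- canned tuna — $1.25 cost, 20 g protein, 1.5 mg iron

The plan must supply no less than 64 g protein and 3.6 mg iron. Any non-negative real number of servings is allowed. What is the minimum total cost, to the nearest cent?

$3.73

The cheapest plan sits at a corner of the feasible region — with two constraints it uses at most two foods.
avocado only: max(64/2, 3.6/0.9) = 32 servings → $52.80.
whole-barley bread only: max(64/6, 3.6/1.2) = 10.67 servings → $3.73.
canned tuna only: max(64/20, 3.6/1.5) = 3.2 servings → $4.00.
avocado + whole-barley bread: the both-tight solution has a negative serving — not a feasible corner.
avocado + canned tuna with both targets exact would need a negative amount; discard.
whole-barley bread + canned tuna with both targets exact would need a negative amount; discard.
Cheapest feasible corner: $3.73.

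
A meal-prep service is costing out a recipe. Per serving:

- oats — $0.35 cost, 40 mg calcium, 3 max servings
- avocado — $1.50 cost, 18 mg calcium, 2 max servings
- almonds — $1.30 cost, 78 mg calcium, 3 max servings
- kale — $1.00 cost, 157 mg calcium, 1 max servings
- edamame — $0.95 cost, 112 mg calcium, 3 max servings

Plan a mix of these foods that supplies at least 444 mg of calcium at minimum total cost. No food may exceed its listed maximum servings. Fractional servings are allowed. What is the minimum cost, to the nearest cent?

Cost per mg of calcium: kale $0.0064, edamame $0.0085, oats $0.0088, almonds $0.0167, avocado $0.0833.
Take 1 serving of kale: +157.0 mg calcium for $1.00 (total $1.00, still need 287.0 mg).
Take 2.562 servings of edamame: +287.0 mg calcium for $2.43 (total $3.43, still need 0.0 mg).
Greedy by cheapest-per-mg is optimal for a single linear constraint, so the minimum cost is $3.43.

$3.43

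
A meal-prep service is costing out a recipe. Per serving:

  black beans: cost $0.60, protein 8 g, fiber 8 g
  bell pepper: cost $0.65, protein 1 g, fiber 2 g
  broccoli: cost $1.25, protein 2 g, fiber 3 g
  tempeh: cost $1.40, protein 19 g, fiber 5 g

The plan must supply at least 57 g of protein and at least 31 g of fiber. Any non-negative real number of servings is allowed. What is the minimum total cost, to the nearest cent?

$4.23

black beans only: max(57/8, 31/8) = 7.125 servings → $4.28.
bell pepper only: max(57/1, 31/2) = 57 servings → $37.05.
broccoli only: max(57/2, 31/3) = 28.5 servings → $35.62.
tempeh only: max(57/19, 31/5) = 6.2 servings → $8.68.
black beans + bell pepper: the both-tight solution has a negative serving — not a feasible corner.
black beans + broccoli with both targets exact would need a negative amount; discard.
black beans + tempeh with both tight: 2.714 servings and 1.857 servings → $4.23.
bell pepper + broccoli: the both-tight solution has a negative serving — not a feasible corner.
bell pepper + tempeh with both tight: 9.212 servings and 2.515 servings → $9.51.
broccoli + tempeh with both tight: 6.468 servings and 2.319 servings → $11.33.
The minimum over all feasible corners is $4.23.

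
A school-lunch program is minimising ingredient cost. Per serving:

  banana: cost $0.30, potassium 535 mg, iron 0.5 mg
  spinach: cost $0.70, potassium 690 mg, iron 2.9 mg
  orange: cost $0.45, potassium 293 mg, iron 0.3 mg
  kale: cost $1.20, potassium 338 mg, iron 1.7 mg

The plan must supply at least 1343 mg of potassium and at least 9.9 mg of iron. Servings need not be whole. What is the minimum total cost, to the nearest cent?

An LP optimum is at a vertex; with two nutrient constraints at most two foods are used. Check each candidate.
banana only: max(1343/535, 9.9/0.5) = 19.8 servings → $5.94.
spinach only: max(1343/690, 9.9/2.9) = 3.414 servings → $2.39.
orange only: max(1343/293, 9.9/0.3) = 33 servings → $14.85.
kale only: max(1343/338, 9.9/1.7) = 5.824 servings → $6.99.
banana + spinach with both targets exact would need a negative amount; discard.
banana + orange: the both-tight solution has a negative serving — not a feasible corner.
banana + kale with both targets exact would need a negative amount; discard.
spinach + orange: the both-tight solution has a negative serving — not a feasible corner.
spinach + kale: intersection lies outside the first quadrant.
orange + kale: the both-tight solution has a negative serving — not a feasible corner.
The minimum over all feasible corners is $2.39.

$2.39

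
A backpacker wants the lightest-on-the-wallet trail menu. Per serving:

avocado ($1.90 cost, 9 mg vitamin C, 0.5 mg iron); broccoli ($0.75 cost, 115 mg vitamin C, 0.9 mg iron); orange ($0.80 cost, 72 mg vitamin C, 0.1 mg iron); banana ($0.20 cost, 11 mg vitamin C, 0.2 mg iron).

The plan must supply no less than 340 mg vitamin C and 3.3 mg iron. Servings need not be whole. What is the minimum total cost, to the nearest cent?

$2.75

For a min-cost LP with two ≥-constraints, a basic feasible solution has at most two positive variables.
avocado only: max(340/9, 3.3/0.5) = 37.78 servings → $71.78.
broccoli only: max(340/115, 3.3/0.9) = 3.667 servings → $2.75.
orange only: max(340/72, 3.3/0.1) = 33 servings → $26.40.
banana only: max(340/11, 3.3/0.2) = 30.91 servings → $6.18.
avocado + broccoli with both tight: 1.488 servings and 2.84 servings → $4.96.
avocado + orange with both tight: 5.801 servings and 3.997 servings → $14.22.
avocado + banana: intersection lies outside the first quadrant.
broccoli + orange: the both-tight solution has a negative serving — not a feasible corner.
broccoli + banana with both tight: 2.42 servings and 5.611 servings → $2.94.
orange + banana with both tight: 2.383 servings and 15.31 servings → $4.97.
The minimum over all feasible corners is $2.75.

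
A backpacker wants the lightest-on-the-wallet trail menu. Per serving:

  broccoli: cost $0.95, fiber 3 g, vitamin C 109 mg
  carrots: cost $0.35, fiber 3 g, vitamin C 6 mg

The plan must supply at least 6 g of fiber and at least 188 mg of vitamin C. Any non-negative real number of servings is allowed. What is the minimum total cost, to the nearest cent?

$1.73

An LP optimum is at a vertex; with two nutrient constraints at most two foods are used. Check each candidate.
broccoli only: max(6/3, 188/109) = 2 servings → $1.90.
carrots only: max(6/3, 188/6) = 31.33 servings → $10.97.
broccoli + carrots with both tight: 1.709 servings and 0.2913 servings → $1.73.
So the least-cost plan costs $1.73.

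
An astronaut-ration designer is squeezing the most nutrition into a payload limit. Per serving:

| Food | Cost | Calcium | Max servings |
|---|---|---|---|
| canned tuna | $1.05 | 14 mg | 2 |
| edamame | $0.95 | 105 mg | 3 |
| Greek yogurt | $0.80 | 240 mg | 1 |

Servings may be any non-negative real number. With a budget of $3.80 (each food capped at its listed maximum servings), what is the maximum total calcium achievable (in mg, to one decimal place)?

557.0 mg

Calcium per dollar: Greek yogurt 300, edamame 110.5, canned tuna 13.33.
Take 1 serving of Greek yogurt: spends $0.80, +240.0 mg calcium (running total 240.0 mg).
Take 3 servings of edamame: spends $2.85, +315.0 mg calcium (running total 555.0 mg).
Take 0.1429 servings of canned tuna: spends $0.15, +2.0 mg calcium (running total 557.0 mg).
Greedy by best ratio exhausts the cost allowance optimally: 557.0 mg.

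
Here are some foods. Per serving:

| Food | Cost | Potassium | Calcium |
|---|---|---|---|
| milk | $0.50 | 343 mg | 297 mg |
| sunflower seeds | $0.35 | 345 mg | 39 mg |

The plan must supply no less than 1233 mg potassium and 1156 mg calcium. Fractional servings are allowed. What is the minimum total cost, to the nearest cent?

$1.95

The cheapest plan sits at a corner of the feasible region — with two constraints it uses at most two foods.
milk only: max(1233/343, 1156/297) = 3.892 servings → $1.95.
sunflower seeds only: max(1233/345, 1156/39) = 29.64 servings → $10.37.
milk + sunflower seeds: the both-tight solution has a negative serving — not a feasible corner.
The minimum over all feasible corners is $1.95.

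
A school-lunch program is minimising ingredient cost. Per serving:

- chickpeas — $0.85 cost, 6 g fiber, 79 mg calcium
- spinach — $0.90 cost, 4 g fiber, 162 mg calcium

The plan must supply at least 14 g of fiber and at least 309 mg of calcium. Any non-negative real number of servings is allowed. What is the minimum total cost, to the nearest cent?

$2.36

For a min-cost LP with two ≥-constraints, a basic feasible solution has at most two positive variables.
chickpeas only: max(14/6, 309/79) = 3.911 servings → $3.32.
spinach only: max(14/4, 309/162) = 3.5 servings → $3.15.
chickpeas + spinach with both tight: 1.573 servings and 1.14 servings → $2.36.
So the least-cost plan costs $2.36.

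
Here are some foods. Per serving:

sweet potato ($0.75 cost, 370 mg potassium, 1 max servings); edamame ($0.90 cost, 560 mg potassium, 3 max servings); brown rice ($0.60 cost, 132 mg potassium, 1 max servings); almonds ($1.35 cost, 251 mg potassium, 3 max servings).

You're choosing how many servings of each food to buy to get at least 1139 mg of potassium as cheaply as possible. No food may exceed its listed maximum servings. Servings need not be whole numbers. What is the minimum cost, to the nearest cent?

Cost per mg of potassium: edamame $0.0016, sweet potato $0.0020, brown rice $0.0045, almonds $0.0054.
Take 2.034 servings of edamame: +1139.0 mg potassium for $1.83 (total $1.83, still need 0.0 mg).
Greedy by cheapest-per-mg is optimal for a single linear constraint, so the minimum cost is $1.83.

$1.83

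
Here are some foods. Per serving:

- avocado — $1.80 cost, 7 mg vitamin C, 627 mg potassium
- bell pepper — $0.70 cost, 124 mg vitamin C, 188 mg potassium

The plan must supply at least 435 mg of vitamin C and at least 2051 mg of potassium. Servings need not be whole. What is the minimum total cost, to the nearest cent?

Two binding constraints pin down two serving amounts, so the optimal mix uses at most two foods. The candidates are each food alone (scaled to the tighter of vitamin C/potassium) and each pair with both constraints tight.
avocado only: max(435/7, 2051/627) = 62.14 servings → $111.86.
bell pepper only: max(435/124, 2051/188) = 10.91 servings → $7.64.
avocado + bell pepper with both tight: 2.257 servings and 3.381 servings → $6.43.
Cheapest feasible corner: $6.43.

$6.43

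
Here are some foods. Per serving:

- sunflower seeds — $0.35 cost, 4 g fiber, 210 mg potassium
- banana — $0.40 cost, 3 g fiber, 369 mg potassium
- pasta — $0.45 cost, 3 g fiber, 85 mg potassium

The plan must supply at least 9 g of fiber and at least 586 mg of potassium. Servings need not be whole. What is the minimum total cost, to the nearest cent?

$0.86

An LP optimum is at a vertex; with two nutrient constraints at most two foods are used. Check each candidate.
sunflower seeds only: max(9/4, 586/210) = 2.79 servings → $0.98.
banana only: max(9/3, 586/369) = 3 servings → $1.20.
pasta only: max(9/3, 586/85) = 6.894 servings → $3.10.
sunflower seeds + banana with both tight: 1.848 servings and 0.5366 servings → $0.86.
sunflower seeds + pasta with both targets exact would need a negative amount; discard.
banana + pasta with both tight: 1.165 servings and 1.835 servings → $1.29.
Cheapest feasible corner: $0.86.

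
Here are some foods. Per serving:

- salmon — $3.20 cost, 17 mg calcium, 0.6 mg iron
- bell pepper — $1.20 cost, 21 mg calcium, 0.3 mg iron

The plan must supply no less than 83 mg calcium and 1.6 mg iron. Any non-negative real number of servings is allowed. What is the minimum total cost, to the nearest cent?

Minimising a linear cost over {calcium ≥ 83, iron ≥ 1.6, servings ≥ 0} — the optimum is at a vertex, using one or two foods.
salmon only: max(83/17, 1.6/0.6) = 4.882 servings → $15.62.
bell pepper only: max(83/21, 1.6/0.3) = 5.333 servings → $6.40.
salmon + bell pepper with both tight: 1.16 servings and 3.013 servings → $7.33.
The minimum over all feasible corners is $6.40.

$6.40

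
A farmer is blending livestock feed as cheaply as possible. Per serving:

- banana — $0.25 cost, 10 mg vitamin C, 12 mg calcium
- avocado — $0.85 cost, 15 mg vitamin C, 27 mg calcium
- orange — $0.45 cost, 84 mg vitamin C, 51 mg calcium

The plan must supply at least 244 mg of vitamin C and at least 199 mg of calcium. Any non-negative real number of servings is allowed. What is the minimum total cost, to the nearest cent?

Minimising a linear cost over {vitamin C ≥ 244, calcium ≥ 199, servings ≥ 0} — the optimum is at a vertex, using one or two foods.
banana only: max(244/10, 199/12) = 24.4 servings → $6.10.
avocado only: max(244/15, 199/27) = 16.27 servings → $13.83.
orange only: max(244/84, 199/51) = 3.902 servings → $1.76.
banana + avocado: intersection lies outside the first quadrant.
banana + orange with both tight: 8.578 servings and 1.884 servings → $2.99.
avocado + orange with both tight: 2.842 servings and 2.397 servings → $3.49.
Cheapest feasible corner: $1.76.

$1.76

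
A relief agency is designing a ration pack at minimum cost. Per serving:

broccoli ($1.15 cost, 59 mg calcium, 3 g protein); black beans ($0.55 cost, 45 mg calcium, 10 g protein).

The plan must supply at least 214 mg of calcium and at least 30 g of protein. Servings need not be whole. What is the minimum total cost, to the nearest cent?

Check every corner: each single food scaled to meet both minima, and each pair solved so both constraints bind.
broccoli only: max(214/59, 30/3) = 10 servings → $11.50.
black beans only: max(214/45, 30/10) = 4.756 servings → $2.62.
broccoli + black beans with both tight: 1.736 servings and 2.479 servings → $3.36.
The minimum over all feasible corners is $2.62.

$2.62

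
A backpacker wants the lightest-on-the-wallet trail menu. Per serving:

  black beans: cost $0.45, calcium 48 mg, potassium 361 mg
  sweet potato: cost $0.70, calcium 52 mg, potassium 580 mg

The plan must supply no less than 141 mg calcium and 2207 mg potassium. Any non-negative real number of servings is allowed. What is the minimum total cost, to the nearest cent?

$2.66

The cheapest plan sits at a corner of the feasible region — with two constraints it uses at most two foods.
black beans only: max(141/48, 2207/361) = 6.114 servings → $2.75.
sweet potato only: max(141/52, 2207/580) = 3.805 servings → $2.66.
black beans + sweet potato: the both-tight solution has a negative serving — not a feasible corner.
The minimum over all feasible corners is $2.66.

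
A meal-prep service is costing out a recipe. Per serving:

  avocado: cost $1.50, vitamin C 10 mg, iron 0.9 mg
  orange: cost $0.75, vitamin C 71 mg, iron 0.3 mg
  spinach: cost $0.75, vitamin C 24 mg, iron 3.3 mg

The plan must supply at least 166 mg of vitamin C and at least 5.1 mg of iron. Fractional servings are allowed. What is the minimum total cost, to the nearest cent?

$2.44

avocado only: max(166/10, 5.1/0.9) = 16.6 servings → $24.90.
orange only: max(166/71, 5.1/0.3) = 17 servings → $12.75.
spinach only: max(166/24, 5.1/3.3) = 6.917 servings → $5.19.
avocado + orange with both tight: 5.128 servings and 1.616 servings → $8.90.
avocado + spinach with both targets exact would need a negative amount; discard.
orange + spinach with both tight: 1.873 servings and 1.375 servings → $2.44.
Cheapest feasible corner: $2.44.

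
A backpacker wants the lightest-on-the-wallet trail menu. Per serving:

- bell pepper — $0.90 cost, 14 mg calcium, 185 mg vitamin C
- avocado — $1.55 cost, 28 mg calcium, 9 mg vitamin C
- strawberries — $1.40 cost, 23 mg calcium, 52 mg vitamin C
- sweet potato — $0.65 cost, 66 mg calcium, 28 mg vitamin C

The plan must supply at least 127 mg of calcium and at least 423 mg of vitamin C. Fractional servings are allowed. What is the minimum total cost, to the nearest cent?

Minimising a linear cost over {calcium ≥ 127, vitamin C ≥ 423, servings ≥ 0} — the optimum is at a vertex, using one or two foods.
bell pepper only: max(127/14, 423/185) = 9.071 servings → $8.16.
avocado only: max(127/28, 423/9) = 47 servings → $72.85.
strawberries only: max(127/23, 423/52) = 8.135 servings → $11.39.
sweet potato only: max(127/66, 423/28) = 15.11 servings → $9.82.
bell pepper + avocado with both tight: 2.117 servings and 3.477 servings → $7.30.
bell pepper + strawberries with both tight: 0.886 servings and 4.982 servings → $7.77.
bell pepper + sweet potato with both tight: 2.061 servings and 1.487 servings → $2.82.
avocado + strawberries: intersection lies outside the first quadrant.
avocado + sweet potato: the both-tight solution has a negative serving — not a feasible corner.
strawberries + sweet potato: the both-tight solution has a negative serving — not a feasible corner.
Cheapest feasible corner: $2.82.

$2.82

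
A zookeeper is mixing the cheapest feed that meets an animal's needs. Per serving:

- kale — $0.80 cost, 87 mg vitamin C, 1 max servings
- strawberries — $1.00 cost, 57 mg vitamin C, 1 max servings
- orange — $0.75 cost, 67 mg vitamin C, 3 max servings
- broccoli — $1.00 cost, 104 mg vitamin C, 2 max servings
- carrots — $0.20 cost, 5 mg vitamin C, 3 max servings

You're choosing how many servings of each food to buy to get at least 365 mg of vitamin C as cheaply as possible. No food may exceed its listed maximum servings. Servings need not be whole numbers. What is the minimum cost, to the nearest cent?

$3.58

Cost per mg of vitamin C: kale $0.0092, broccoli $0.0096, orange $0.0112, strawberries $0.0175, carrots $0.0400.
Take 1 serving of kale: +87.0 mg vitamin C for $0.80 (total $0.80, still need 278.0 mg).
Take 2 servings of broccoli: +208.0 mg vitamin C for $2.00 (total $2.80, still need 70.0 mg).
Take 1.045 servings of orange: +70.0 mg vitamin C for $0.78 (total $3.58, still need 0.0 mg).
Greedy by cheapest-per-mg is optimal for a single linear constraint, so the minimum cost is $3.58.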